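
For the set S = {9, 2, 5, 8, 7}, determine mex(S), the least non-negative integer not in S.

0 is not in the set, so the mex is 0.

0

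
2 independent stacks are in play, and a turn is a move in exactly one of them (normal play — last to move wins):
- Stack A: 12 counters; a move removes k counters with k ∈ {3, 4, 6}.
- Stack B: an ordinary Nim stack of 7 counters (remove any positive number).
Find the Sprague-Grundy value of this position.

Build the Grundy sequence for stack A with g(k) = mex{g(k−s) : s ∈ {3, 4, 6}, s ≤ k}:
g(0) = mex{} = 0
g(1) = mex{} = 0
g(2) = mex{} = 0
g(3) = mex{0} = 1
g(4) = mex{0} = 1
g(5) = mex{0} = 1
g(6) = mex{0,1} = 2
g(7) = mex{0,1} = 2
g(8) = mex{0,1} = 2
g(9) = mex{1,2} = 0
g(10) = mex{1,2} = 0
g(11) = mex{1,2} = 0
g(12) = mex{0,2} = 1
So g(12) = 1.
Stack B is a plain Nim stack of size 7, so its Grundy value is 7.
The value of a disjunctive sum is the nim-sum of the parts.
Combined value = 1 XOR 7 = 6.

6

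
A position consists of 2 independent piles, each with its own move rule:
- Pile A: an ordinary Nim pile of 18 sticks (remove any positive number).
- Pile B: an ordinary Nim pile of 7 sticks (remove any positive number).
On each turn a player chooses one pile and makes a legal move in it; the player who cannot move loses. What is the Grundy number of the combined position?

Pile A is a plain Nim pile of size 18, so its Grundy value is 18.
Pile B is a plain Nim pile of size 7, so its Grundy value is 7.
By the Sprague-Grundy theorem, the Grundy value of a sum of independent games is the XOR of the component values.
Combined value = 18 ⊕ 7 = 21.

21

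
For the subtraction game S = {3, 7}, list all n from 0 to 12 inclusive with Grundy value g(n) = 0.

0, 1, 2, 6, 10, 11, 12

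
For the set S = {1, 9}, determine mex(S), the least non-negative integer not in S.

0 is not in the set, so the mex is 0.

0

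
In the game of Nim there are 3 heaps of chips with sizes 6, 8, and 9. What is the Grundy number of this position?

Nim-sum: 6 XOR 8 XOR 9 = 7.

7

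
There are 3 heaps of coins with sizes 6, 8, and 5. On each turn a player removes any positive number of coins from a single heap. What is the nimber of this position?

11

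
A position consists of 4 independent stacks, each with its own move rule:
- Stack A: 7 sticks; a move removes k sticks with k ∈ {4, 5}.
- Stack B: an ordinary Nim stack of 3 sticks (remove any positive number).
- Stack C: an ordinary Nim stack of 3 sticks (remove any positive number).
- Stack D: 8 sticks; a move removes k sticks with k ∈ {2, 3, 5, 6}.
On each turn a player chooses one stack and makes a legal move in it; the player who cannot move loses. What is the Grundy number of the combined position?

Grundy values for stack A (subtraction set {4, 5}):
k:     0  1  2  3  4  5  6  7
g(k):  0  0  0  0  1  1  1  1
So g(7) = 1.
Stack B is a plain Nim stack of size 3, so its Grundy value is 3.
Stack C is a plain Nim stack of size 3, so its Grundy value is 3.
For stack D, compute g(0), g(1), … with moves {2, 3, 5, 6}:
k:     0  1  2  3  4  5  6  7  8
g(k):  0  0  1  1  2  2  3  3  0
So g(8) = 0.
By the Sprague-Grundy theorem, the Grundy value of a sum of independent games is the XOR of the component values.
Combined value = 1 ⊕ 3 ⊕ 3 ⊕ 0 = 1.

1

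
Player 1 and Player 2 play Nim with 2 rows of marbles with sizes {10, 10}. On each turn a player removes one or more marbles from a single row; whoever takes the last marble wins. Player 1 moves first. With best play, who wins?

Nim-sum: 10 XOR 10 = 0.
The nim-sum is 0, so this is a P-position: the player to move is in a losing position under optimal play; Player 1 is about to move from it and so loses — Player 2 wins.

Player 2 wins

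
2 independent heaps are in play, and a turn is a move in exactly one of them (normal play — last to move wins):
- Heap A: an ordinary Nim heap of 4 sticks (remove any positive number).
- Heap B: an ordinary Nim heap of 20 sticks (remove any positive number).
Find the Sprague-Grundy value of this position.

16

Heap A is a plain Nim heap of size 4, so its Grundy value is 4.
Heap B is a plain Nim heap of size 20, so its Grundy value is 20.
By the Sprague-Grundy theorem, the Grundy value of a sum of independent games is the XOR of the component values.
Combined value = 4 XOR 20 = 16.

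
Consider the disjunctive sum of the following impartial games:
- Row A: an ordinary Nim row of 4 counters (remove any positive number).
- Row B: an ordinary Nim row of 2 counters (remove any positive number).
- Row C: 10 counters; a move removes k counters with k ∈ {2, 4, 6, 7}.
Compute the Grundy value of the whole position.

Row A is a plain Nim row of size 4, so its Grundy value is 4.
Row B is a plain Nim row of size 2, so its Grundy value is 2.
Build the Grundy sequence for row C with g(k) = mex{g(k−s) : s ∈ {2, 4, 6, 7}, s ≤ k}:
g(0) = mex{} = 0
g(1) = mex{} = 0
g(2) = mex{0} = 1
g(3) = mex{0} = 1
g(4) = mex{0,1} = 2
g(5) = mex{0,1} = 2
g(6) = mex{0,1,2} = 3
g(7) = mex{0,1,2} = 3
g(8) = mex{0,1,2,3} = 4
g(9) = mex{1,2,3} = 0
g(10) = mex{1,2,3,4} = 0
So g(10) = 0.
By the Sprague-Grundy theorem, the Grundy value of a sum of independent games is the XOR of the component values.
Combined value = 4 XOR 2 XOR 0 = 6.

6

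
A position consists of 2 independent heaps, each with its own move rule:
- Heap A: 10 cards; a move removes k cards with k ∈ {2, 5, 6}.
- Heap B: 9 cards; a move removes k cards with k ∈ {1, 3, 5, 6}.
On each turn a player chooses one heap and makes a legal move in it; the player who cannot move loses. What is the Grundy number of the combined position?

2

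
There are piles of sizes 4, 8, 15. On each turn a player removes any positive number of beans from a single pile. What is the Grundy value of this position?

Nim-sum: 4 ^ 8 ^ 15 = 3.

3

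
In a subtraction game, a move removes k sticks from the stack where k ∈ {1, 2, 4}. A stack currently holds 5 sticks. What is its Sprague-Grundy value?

2

Compute g(0), g(1), … for moves {1, 2, 4}:
k:     0  1  2  3  4  5
g(k):  0  1  2  0  1  2
So g(5) = 2.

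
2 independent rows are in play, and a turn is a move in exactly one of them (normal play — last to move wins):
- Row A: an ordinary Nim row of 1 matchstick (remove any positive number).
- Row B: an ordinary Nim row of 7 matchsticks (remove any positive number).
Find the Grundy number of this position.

6

Row A is a plain Nim row of size 1, so its Grundy value is 1.
Row B is a plain Nim row of size 7, so its Grundy value is 7.
The value of a disjunctive sum is the nim-sum of the parts.
Combined value = 1 XOR 7 = 6.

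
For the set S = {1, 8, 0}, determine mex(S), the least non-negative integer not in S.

2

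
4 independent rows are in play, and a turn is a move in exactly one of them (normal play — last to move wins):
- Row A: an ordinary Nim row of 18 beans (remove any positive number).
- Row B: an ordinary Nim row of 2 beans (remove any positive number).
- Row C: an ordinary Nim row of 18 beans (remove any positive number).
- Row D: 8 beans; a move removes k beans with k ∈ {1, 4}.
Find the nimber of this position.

Row A is a plain Nim row of size 18, so its Grundy value is 18.
Row B is a plain Nim row of size 2, so its Grundy value is 2.
Row C is a plain Nim row of size 18, so its Grundy value is 18.
Grundy values for row D (subtraction set {1, 4}):
g(0) = mex{} = 0
g(1) = mex{0} = 1
g(2) = mex{1} = 0
g(3) = mex{0} = 1
g(4) = mex{0,1} = 2
g(5) = mex{1,2} = 0
g(6) = mex{0} = 1
g(7) = mex{1} = 0
g(8) = mex{0,2} = 1
So g(8) = 1.
By the Sprague-Grundy theorem, the Grundy value of a sum of independent games is the XOR of the component values.
Combined value = 18 ⊕ 2 ⊕ 18 ⊕ 1 = 3.

3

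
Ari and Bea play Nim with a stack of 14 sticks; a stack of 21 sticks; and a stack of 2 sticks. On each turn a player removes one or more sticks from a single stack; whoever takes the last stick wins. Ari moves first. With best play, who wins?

Nim-sum: 14 ⊕ 21 ⊕ 2 = 25.
The nim-sum is 25 ≠ 0, so this is an N-position: the player to move can win; Ari has a winning move.

Ari wins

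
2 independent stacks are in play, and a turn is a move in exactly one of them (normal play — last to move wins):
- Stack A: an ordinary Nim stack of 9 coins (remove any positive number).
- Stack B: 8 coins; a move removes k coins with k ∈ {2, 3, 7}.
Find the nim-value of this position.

8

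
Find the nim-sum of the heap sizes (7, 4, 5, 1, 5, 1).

3

Write each in binary and XOR column by column:
  111  (7)
  100  (4)
  101  (5)
  001  (1)
  101  (5)
  001  (1)
  ---
  011  (3)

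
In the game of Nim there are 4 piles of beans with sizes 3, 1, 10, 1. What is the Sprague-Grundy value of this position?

In binary:
  0011  (3)
  0001  (1)
  1010  (10)
  0001  (1)
  ----
  1001  (9)

9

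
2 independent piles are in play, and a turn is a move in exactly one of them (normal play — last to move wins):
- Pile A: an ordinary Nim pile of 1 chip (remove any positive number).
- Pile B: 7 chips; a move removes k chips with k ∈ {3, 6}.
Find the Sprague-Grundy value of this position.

3

Pile A is a plain Nim pile of size 1, so its Grundy value is 1.
For pile B, compute g(0), g(1), … with moves {3, 6}:
g(0) = mex{} = 0
g(1) = mex{} = 0
g(2) = mex{} = 0
g(3) = mex{0} = 1
g(4) = mex{0} = 1
g(5) = mex{0} = 1
g(6) = mex{0,1} = 2
g(7) = mex{0,1} = 2
So g(7) = 2.
By the Sprague-Grundy theorem, the Grundy value of a sum of independent games is the XOR of the component values.
Combined value = 1 ⊕ 2 = 3.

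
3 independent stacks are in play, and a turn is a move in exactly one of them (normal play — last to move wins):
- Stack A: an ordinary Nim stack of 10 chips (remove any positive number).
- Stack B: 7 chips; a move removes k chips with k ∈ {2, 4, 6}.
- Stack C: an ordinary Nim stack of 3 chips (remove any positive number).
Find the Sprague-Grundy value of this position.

Stack A is a plain Nim stack of size 10, so its Grundy value is 10.
Grundy values for stack B (subtraction set {2, 4, 6}):
g(0) = mex{} = 0
g(1) = mex{} = 0
g(2) = mex{0} = 1
g(3) = mex{0} = 1
g(4) = mex{0,1} = 2
g(5) = mex{0,1} = 2
g(6) = mex{0,1,2} = 3
g(7) = mex{0,1,2} = 3
So g(7) = 3.
Stack C is a plain Nim stack of size 3, so its Grundy value is 3.
By the Sprague-Grundy theorem, the Grundy value of a sum of independent games is the XOR of the component values.
Combined value = 10 XOR 3 XOR 3 = 10.

10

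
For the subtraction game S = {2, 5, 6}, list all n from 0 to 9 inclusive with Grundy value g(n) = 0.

0, 1, 4, 8

Build the Grundy sequence with g(k) = mex{g(k−s) : s ∈ {2, 5, 6}, s ≤ k}:
k:     0  1  2  3  4  5  6  7  8  9
g(k):  0  0  1  1  0  2  1  3  0  2
The P-positions (g = 0) in 0..9 are 0, 1, 4, 8.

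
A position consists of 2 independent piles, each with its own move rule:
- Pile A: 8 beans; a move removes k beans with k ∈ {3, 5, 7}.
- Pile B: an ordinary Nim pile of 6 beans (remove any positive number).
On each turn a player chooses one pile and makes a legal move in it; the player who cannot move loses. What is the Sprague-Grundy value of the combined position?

4

For pile A, compute g(0), g(1), … with moves {3, 5, 7}:
g(0) = mex{} = 0
g(1) = mex{} = 0
g(2) = mex{} = 0
g(3) = mex{0} = 1
g(4) = mex{0} = 1
g(5) = mex{0} = 1
g(6) = mex{0,1} = 2
g(7) = mex{0,1} = 2
g(8) = mex{0,1} = 2
So g(8) = 2.
Pile B is a plain Nim pile of size 6, so its Grundy value is 6.
The value of a disjunctive sum is the nim-sum of the parts.
Combined value = 2 ⊕ 6 = 4.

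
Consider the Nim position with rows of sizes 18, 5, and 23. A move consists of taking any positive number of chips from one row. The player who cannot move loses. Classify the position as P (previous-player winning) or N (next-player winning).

P-position

Nim-sum: 18 XOR 5 XOR 23 = 0.
The nim-sum is 0, so this is a P-position: the player to move is in a losing position under optimal play.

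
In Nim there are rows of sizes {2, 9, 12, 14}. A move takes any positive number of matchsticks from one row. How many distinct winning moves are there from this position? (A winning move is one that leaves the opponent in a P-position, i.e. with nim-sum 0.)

Nim-sum: 2 ^ 9 ^ 12 ^ 14 = 9.
The overall nim-sum is X = 9. A row of size p has a winning move iff p XOR X < p (reduce it to p XOR X).
  2: 2 XOR 9 = 11 ≥ 2 — no move.
  9: 9 XOR 9 = 0 < 9 — winning move (to 0).
  12: 12 XOR 9 = 5 < 12 — winning move (to 5).
  14: 14 XOR 9 = 7 < 14 — winning move (to 7).
That gives 3 winning moves.

3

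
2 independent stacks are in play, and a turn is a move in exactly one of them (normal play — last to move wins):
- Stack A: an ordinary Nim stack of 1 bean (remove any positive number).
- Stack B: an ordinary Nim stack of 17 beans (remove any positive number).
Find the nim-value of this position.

Stack A is a plain Nim stack of size 1, so its Grundy value is 1.
Stack B is a plain Nim stack of size 17, so its Grundy value is 17.
The value of a disjunctive sum is the nim-sum of the parts.
Combined value = 1 XOR 17 = 16.

16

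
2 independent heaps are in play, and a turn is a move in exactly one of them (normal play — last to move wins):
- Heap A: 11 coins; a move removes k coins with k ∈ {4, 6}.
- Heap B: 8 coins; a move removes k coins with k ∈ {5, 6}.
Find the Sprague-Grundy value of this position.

1

Build the Grundy sequence for heap A with g(k) = mex{g(k−s) : s ∈ {4, 6}, s ≤ k}:
g(0) = mex{} = 0
g(1) = mex{} = 0
g(2) = mex{} = 0
g(3) = mex{} = 0
g(4) = mex{0} = 1
g(5) = mex{0} = 1
g(6) = mex{0} = 1
g(7) = mex{0} = 1
g(8) = mex{0,1} = 2
g(9) = mex{0,1} = 2
g(10) = mex{1} = 0
g(11) = mex{1} = 0
So g(11) = 0.
For heap B, compute g(0), g(1), … with moves {5, 6}:
k:     0  1  2  3  4  5  6  7  8
g(k):  0  0  0  0  0  1  1  1  1
So g(8) = 1.
By the Sprague-Grundy theorem, the Grundy value of a sum of independent games is the XOR of the component values.
Combined value = 0 XOR 1 = 1.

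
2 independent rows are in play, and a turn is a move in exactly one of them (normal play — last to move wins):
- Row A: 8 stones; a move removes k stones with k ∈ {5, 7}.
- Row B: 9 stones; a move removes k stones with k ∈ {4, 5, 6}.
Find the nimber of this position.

3

Build the Grundy sequence for row A with g(k) = mex{g(k−s) : s ∈ {5, 7}, s ≤ k}:
g(0) = mex{} = 0
g(1) = mex{} = 0
g(2) = mex{} = 0
g(3) = mex{} = 0
g(4) = mex{} = 0
g(5) = mex{0} = 1
g(6) = mex{0} = 1
g(7) = mex{0} = 1
g(8) = mex{0} = 1
So g(8) = 1.
Grundy values for row B (subtraction set {4, 5, 6}):
g(0) = mex{} = 0
g(1) = mex{} = 0
g(2) = mex{} = 0
g(3) = mex{} = 0
g(4) = mex{0} = 1
g(5) = mex{0} = 1
g(6) = mex{0} = 1
g(7) = mex{0} = 1
g(8) = mex{0,1} = 2
g(9) = mex{0,1} = 2
So g(9) = 2.
The value of a disjunctive sum is the nim-sum of the parts.
Combined value = 1 ⊕ 2 = 3.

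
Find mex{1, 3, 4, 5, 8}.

0 is not in the set, so the mex is 0.

0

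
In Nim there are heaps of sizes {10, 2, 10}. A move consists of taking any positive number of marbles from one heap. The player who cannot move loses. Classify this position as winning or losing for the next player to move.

Winning position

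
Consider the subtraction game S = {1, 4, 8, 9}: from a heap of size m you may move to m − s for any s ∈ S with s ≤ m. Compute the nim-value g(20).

1

Build the Grundy sequence with g(k) = mex{g(k−s) : s ∈ {1, 4, 8, 9}, s ≤ k}:
k:     0  1  2  3  4  5  6  7  8  9 10 11 12 13 14 15 16 17 18 19 20
g(k):  0  1  0  1  2  0  1  0  1  2  3  2  0  1  2  3  2  0  1  0  1
So g(20) = 1.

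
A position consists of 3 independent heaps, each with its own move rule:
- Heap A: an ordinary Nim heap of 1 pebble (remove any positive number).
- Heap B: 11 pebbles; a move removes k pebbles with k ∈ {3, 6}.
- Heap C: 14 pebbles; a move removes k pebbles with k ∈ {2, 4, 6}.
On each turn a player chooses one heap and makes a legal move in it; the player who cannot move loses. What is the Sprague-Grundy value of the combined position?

2

Heap A is a plain Nim heap of size 1, so its Grundy value is 1.
Grundy values for heap B (subtraction set {3, 6}):
g(0) = mex{} = 0
g(1) = mex{} = 0
g(2) = mex{} = 0
g(3) = mex{0} = 1
g(4) = mex{0} = 1
g(5) = mex{0} = 1
g(6) = mex{0,1} = 2
g(7) = mex{0,1} = 2
g(8) = mex{0,1} = 2
g(9) = mex{1,2} = 0
g(10) = mex{1,2} = 0
g(11) = mex{1,2} = 0
So g(11) = 0.
Build the Grundy sequence for heap C with g(k) = mex{g(k−s) : s ∈ {2, 4, 6}, s ≤ k}:
g(0) = mex{} = 0
g(1) = mex{} = 0
g(2) = mex{0} = 1
g(3) = mex{0} = 1
g(4) = mex{0,1} = 2
g(5) = mex{0,1} = 2
g(6) = mex{0,1,2} = 3
g(7) = mex{0,1,2} = 3
g(8) = mex{1,2,3} = 0
g(9) = mex{1,2,3} = 0
g(10) = mex{0,2,3} = 1
g(11) = mex{0,2,3} = 1
g(12) = mex{0,1,3} = 2
g(13) = mex{0,1,3} = 2
g(14) = mex{0,1,2} = 3
So g(14) = 3.
The value of a disjunctive sum is the nim-sum of the parts.
Combined value = 1 ⊕ 0 ⊕ 3 = 2.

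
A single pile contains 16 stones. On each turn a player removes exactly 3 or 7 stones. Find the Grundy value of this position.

0

Grundy values for subtraction set {3, 7}:
k:     0  1  2  3  4  5  6  7  8  9 10 11 12 13 14 15 16
g(k):  0  0  0  1  1  1  0  2  2  1  0  0  0  1  1  1  0
So g(16) = 0.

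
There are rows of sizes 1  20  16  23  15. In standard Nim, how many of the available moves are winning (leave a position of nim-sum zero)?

Compute the nim-sum pairwise:
1 XOR 20 = 21
21 XOR 16 = 5
5 XOR 23 = 18
18 XOR 15 = 29
The overall nim-sum is X = 29. A row of size p has a winning move iff p XOR X < p (reduce it to p XOR X).
  1: 1 XOR 29 = 28 ≥ 1 — no move.
  20: 20 XOR 29 = 9 < 20 — winning move (to 9).
  16: 16 XOR 29 = 13 < 16 — winning move (to 13).
  23: 23 XOR 29 = 10 < 23 — winning move (to 10).
  15: 15 XOR 29 = 18 ≥ 15 — no move.
That gives 3 winning moves.

3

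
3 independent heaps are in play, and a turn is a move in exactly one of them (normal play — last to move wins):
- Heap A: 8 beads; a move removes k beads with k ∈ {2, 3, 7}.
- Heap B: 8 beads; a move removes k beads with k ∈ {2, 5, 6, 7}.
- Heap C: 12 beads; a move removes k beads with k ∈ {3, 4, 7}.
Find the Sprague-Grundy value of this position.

3

Build the Grundy sequence for heap A with g(k) = mex{g(k−s) : s ∈ {2, 3, 7}, s ≤ k}:
g(0) = mex{} = 0
g(1) = mex{} = 0
g(2) = mex{0} = 1
g(3) = mex{0} = 1
g(4) = mex{0,1} = 2
g(5) = mex{1} = 0
g(6) = mex{1,2} = 0
g(7) = mex{0,2} = 1
g(8) = mex{0} = 1
So g(8) = 1.
For heap B, compute g(0), g(1), … with moves {2, 5, 6, 7}:
k:     0  1  2  3  4  5  6  7  8
g(k):  0  0  1  1  0  2  1  3  2
So g(8) = 2.
Grundy values for heap C (subtraction set {3, 4, 7}):
k:     0  1  2  3  4  5  6  7  8  9 10 11 12
g(k):  0  0  0  1  1  1  2  2  2  3  0  0  0
So g(12) = 0.
By the Sprague-Grundy theorem, the Grundy value of a sum of independent games is the XOR of the component values.
Combined value = 1 ⊕ 2 ⊕ 0 = 3.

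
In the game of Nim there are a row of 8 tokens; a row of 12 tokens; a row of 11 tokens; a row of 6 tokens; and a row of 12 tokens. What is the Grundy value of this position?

Compute the nim-sum pairwise:
8 XOR 12 = 4
4 XOR 11 = 15
15 XOR 6 = 9
9 XOR 12 = 5

5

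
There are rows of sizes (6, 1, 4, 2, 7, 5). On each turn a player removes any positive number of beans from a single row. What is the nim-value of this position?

Bitwise XOR of the heap sizes:
  110  (6)
  001  (1)
  100  (4)
  010  (2)
  111  (7)
  101  (5)
  ---
  011  (3)

3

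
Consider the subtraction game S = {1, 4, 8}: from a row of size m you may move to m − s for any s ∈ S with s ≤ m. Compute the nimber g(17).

0

Compute g(0), g(1), … for moves {1, 4, 8}:
k:     0  1  2  3  4  5  6  7  8  9 10 11 12 13 14 15 16 17
g(k):  0  1  0  1  2  0  1  0  1  2  3  2  0  1  0  1  2  0
So g(17) = 0.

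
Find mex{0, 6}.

1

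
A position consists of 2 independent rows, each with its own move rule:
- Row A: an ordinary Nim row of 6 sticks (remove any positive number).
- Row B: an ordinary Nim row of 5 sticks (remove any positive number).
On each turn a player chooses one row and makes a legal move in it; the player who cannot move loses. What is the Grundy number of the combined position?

Row A is a plain Nim row of size 6, so its Grundy value is 6.
Row B is a plain Nim row of size 5, so its Grundy value is 5.
The value of a disjunctive sum is the nim-sum of the parts.
Combined value = 6 XOR 5 = 3.

3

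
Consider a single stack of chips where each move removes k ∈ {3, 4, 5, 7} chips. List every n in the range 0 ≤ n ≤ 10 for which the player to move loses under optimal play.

0, 1, 2, 10

Compute g(0), g(1), … for moves {3, 4, 5, 7}:
g(0) = mex{} = 0
g(1) = mex{} = 0
g(2) = mex{} = 0
g(3) = mex{0} = 1
g(4) = mex{0} = 1
g(5) = mex{0} = 1
g(6) = mex{0,1} = 2
g(7) = mex{0,1} = 2
g(8) = mex{0,1} = 2
g(9) = mex{0,1,2} = 3
g(10) = mex{1,2} = 0
The P-positions (g = 0) in 0..10 are 0, 1, 2, 10.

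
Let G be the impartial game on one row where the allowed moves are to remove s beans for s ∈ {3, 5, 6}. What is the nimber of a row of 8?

2

Compute g(0), g(1), … for moves {3, 5, 6}:
k:     0  1  2  3  4  5  6  7  8
g(k):  0  0  0  1  1  1  2  2  2
So g(8) = 2.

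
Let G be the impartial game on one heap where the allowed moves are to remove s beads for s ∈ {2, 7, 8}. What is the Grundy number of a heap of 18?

2

Build the Grundy sequence with g(k) = mex{g(k−s) : s ∈ {2, 7, 8}, s ≤ k}:
k:     0  1  2  3  4  5  6  7  8  9 10 11 12 13 14 15 16 17 18
g(k):  0  0  1  1  0  0  1  1  2  2  0  3  1  2  0  0  1  1  2
So g(18) = 2.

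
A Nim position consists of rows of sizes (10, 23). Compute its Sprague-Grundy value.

Compute the nim-sum pairwise:
10 XOR 23 = 29

29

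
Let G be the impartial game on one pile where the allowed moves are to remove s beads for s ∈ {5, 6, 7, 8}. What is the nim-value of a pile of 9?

1

Compute g(0), g(1), … for moves {5, 6, 7, 8}:
g(0) = mex{} = 0
g(1) = mex{} = 0
g(2) = mex{} = 0
g(3) = mex{} = 0
g(4) = mex{} = 0
g(5) = mex{0} = 1
g(6) = mex{0} = 1
g(7) = mex{0} = 1
g(8) = mex{0} = 1
g(9) = mex{0} = 1
So g(9) = 1.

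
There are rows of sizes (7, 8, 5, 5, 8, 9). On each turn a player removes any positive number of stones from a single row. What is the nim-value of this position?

14

Nim-sum: 7 ⊕ 8 ⊕ 5 ⊕ 5 ⊕ 8 ⊕ 9 = 14.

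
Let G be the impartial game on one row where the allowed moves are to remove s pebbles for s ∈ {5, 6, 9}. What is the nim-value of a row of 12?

Build the Grundy sequence with g(k) = mex{g(k−s) : s ∈ {5, 6, 9}, s ≤ k}:
k:     0  1  2  3  4  5  6  7  8  9 10 11 12
g(k):  0  0  0  0  0  1  1  1  1  1  2  2  2
So g(12) = 2.

2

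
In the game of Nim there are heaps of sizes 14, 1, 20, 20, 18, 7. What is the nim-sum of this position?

26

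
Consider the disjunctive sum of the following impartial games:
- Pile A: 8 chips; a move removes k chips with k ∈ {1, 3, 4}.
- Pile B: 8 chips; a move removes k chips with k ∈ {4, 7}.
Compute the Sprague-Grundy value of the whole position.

Grundy values for pile A (subtraction set {1, 3, 4}):
k:     0  1  2  3  4  5  6  7  8
g(k):  0  1  0  1  2  3  2  0  1
So g(8) = 1.
For pile B, compute g(0), g(1), … with moves {4, 7}:
g(0) = mex{} = 0
g(1) = mex{} = 0
g(2) = mex{} = 0
g(3) = mex{} = 0
g(4) = mex{0} = 1
g(5) = mex{0} = 1
g(6) = mex{0} = 1
g(7) = mex{0} = 1
g(8) = mex{0,1} = 2
So g(8) = 2.
By the Sprague-Grundy theorem, the Grundy value of a sum of independent games is the XOR of the component values.
Combined value = 1 XOR 2 = 3.

3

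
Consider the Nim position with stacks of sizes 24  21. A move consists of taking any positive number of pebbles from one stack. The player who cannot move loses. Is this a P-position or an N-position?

N-position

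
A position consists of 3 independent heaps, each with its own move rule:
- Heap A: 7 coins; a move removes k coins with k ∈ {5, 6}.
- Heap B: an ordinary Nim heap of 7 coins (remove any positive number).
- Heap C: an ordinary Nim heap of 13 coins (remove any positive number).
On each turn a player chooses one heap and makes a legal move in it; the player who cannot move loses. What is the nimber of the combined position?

Build the Grundy sequence for heap A with g(k) = mex{g(k−s) : s ∈ {5, 6}, s ≤ k}:
k:     0  1  2  3  4  5  6  7
g(k):  0  0  0  0  0  1  1  1
So g(7) = 1.
Heap B is a plain Nim heap of size 7, so its Grundy value is 7.
Heap C is a plain Nim heap of size 13, so its Grundy value is 13.
The value of a disjunctive sum is the nim-sum of the parts.
Combined value = 1 XOR 7 XOR 13 = 11.

11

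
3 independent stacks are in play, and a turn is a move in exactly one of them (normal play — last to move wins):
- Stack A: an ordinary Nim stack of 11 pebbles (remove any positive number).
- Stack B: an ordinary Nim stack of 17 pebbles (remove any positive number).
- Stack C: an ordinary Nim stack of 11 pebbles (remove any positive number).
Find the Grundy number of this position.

17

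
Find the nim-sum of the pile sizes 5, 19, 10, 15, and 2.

17

Write each in binary and XOR column by column:
  00101  (5)
  10011  (19)
  01010  (10)
  01111  (15)
  00010  (2)
  -----
  10001  (17)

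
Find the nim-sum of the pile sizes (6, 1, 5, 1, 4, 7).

Compute the nim-sum pairwise:
6 ^ 1 = 7
7 ^ 5 = 2
2 ^ 1 = 3
3 ^ 4 = 7
7 ^ 7 = 0

0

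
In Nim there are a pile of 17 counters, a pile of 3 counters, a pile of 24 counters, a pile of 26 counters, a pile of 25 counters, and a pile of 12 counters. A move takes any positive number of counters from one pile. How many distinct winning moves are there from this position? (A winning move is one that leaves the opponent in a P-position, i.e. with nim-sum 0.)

1

Compute the nim-sum pairwise:
17 ⊕ 3 = 18
18 ⊕ 24 = 10
10 ⊕ 26 = 16
16 ⊕ 25 = 9
9 ⊕ 12 = 5
The overall nim-sum is X = 5. A pile of size p has a winning move iff p XOR X < p (reduce it to p XOR X).
  17: 17 XOR 5 = 20 ≥ 17 — no move.
  3: 3 XOR 5 = 6 ≥ 3 — no move.
  24: 24 XOR 5 = 29 ≥ 24 — no move.
  26: 26 XOR 5 = 31 ≥ 26 — no move.
  25: 25 XOR 5 = 28 ≥ 25 — no move.
  12: 12 XOR 5 = 9 < 12 — winning move (to 9).
That gives 1 winning move.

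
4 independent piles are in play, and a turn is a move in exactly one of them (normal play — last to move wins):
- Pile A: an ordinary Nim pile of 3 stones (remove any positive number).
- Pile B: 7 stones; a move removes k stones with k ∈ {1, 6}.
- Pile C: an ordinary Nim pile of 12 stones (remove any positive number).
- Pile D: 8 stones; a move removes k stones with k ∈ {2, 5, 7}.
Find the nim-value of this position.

13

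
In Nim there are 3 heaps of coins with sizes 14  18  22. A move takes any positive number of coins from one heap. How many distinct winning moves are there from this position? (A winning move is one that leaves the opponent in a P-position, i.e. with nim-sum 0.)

1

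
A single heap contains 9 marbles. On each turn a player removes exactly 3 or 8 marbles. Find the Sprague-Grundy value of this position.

1

Grundy values for subtraction set {3, 8}:
g(0) = mex{} = 0
g(1) = mex{} = 0
g(2) = mex{} = 0
g(3) = mex{0} = 1
g(4) = mex{0} = 1
g(5) = mex{0} = 1
g(6) = mex{1} = 0
g(7) = mex{1} = 0
g(8) = mex{0,1} = 2
g(9) = mex{0} = 1
So g(9) = 1.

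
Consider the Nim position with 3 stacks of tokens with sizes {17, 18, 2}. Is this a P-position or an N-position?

N-position

Nim-sum: 17 XOR 18 XOR 2 = 1.
The nim-sum is 1 ≠ 0, so this is an N-position: the player to move can win.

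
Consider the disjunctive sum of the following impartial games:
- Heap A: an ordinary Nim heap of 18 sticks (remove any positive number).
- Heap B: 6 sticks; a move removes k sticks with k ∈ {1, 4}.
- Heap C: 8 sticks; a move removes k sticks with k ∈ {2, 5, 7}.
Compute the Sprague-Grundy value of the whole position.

17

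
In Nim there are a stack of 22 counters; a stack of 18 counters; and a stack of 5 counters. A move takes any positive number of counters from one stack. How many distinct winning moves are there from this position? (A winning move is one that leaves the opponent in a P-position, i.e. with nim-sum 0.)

Nim-sum: 22 ^ 18 ^ 5 = 1.
The overall nim-sum is X = 1. A stack of size p has a winning move iff p XOR X < p (reduce it to p XOR X).
  22: 22 XOR 1 = 23 ≥ 22 — no move.
  18: 18 XOR 1 = 19 ≥ 18 — no move.
  5: 5 XOR 1 = 4 < 5 — winning move (to 4).
That gives 1 winning move.

1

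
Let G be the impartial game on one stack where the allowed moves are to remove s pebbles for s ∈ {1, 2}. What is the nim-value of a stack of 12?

0

Compute g(0), g(1), … for moves {1, 2}:
g(0) = mex{} = 0
g(1) = mex{0} = 1
g(2) = mex{0,1} = 2
g(3) = mex{1,2} = 0
g(4) = mex{0,2} = 1
g(5) = mex{0,1} = 2
g(6) = mex{1,2} = 0
g(7) = mex{0,2} = 1
g(8) = mex{0,1} = 2
g(9) = mex{1,2} = 0
g(10) = mex{0,2} = 1
g(11) = mex{0,1} = 2
g(12) = mex{1,2} = 0
So g(12) = 0.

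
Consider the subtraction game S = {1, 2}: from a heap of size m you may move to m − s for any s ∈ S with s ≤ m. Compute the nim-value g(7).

1

Grundy values for subtraction set {1, 2}:
g(0) = mex{} = 0
g(1) = mex{0} = 1
g(2) = mex{0,1} = 2
g(3) = mex{1,2} = 0
g(4) = mex{0,2} = 1
g(5) = mex{0,1} = 2
g(6) = mex{1,2} = 0
g(7) = mex{0,2} = 1
So g(7) = 1.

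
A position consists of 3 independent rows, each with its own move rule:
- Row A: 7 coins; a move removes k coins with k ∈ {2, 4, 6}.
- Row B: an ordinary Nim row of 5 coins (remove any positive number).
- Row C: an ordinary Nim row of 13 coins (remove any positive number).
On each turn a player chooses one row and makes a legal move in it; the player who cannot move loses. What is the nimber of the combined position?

Build the Grundy sequence for row A with g(k) = mex{g(k−s) : s ∈ {2, 4, 6}, s ≤ k}:
g(0) = mex{} = 0
g(1) = mex{} = 0
g(2) = mex{0} = 1
g(3) = mex{0} = 1
g(4) = mex{0,1} = 2
g(5) = mex{0,1} = 2
g(6) = mex{0,1,2} = 3
g(7) = mex{0,1,2} = 3
So g(7) = 3.
Row B is a plain Nim row of size 5, so its Grundy value is 5.
Row C is a plain Nim row of size 13, so its Grundy value is 13.
By the Sprague-Grundy theorem, the Grundy value of a sum of independent games is the XOR of the component values.
Combined value = 3 XOR 5 XOR 13 = 11.

11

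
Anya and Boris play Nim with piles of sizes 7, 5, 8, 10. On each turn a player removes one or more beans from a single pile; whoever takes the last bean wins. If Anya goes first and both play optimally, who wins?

In binary:
  0111  (7)
  0101  (5)
  1000  (8)
  1010  (10)
  ----
  0000  (0)
The nim-sum is 0, so this is a P-position: the player to move is in a losing position under optimal play; Anya is about to move from it and so loses — Boris wins.

Boris wins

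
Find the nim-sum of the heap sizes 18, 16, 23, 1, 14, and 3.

25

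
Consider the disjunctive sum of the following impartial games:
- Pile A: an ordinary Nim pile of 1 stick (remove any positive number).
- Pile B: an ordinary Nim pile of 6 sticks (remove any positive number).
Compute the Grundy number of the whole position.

Pile A is a plain Nim pile of size 1, so its Grundy value is 1.
Pile B is a plain Nim pile of size 6, so its Grundy value is 6.
By the Sprague-Grundy theorem, the Grundy value of a sum of independent games is the XOR of the component values.
Combined value = 1 XOR 6 = 7.

7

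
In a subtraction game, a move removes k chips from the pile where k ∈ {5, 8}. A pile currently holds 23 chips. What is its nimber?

2

Grundy values for subtraction set {5, 8}:
k:     0  1  2  3  4  5  6  7  8  9 10 11 12 13 14 15 16 17 18 19 20 21 22 23
g(k):  0  0  0  0  0  1  1  1  1  1  2  2  2  0  0  0  0  0  1  1  1  1  1  2
So g(23) = 2.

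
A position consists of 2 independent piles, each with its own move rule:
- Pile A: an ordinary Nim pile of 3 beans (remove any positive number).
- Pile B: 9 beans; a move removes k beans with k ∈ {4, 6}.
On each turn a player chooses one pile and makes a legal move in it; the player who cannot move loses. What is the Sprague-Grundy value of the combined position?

Pile A is a plain Nim pile of size 3, so its Grundy value is 3.
Grundy values for pile B (subtraction set {4, 6}):
k:     0  1  2  3  4  5  6  7  8  9
g(k):  0  0  0  0  1  1  1  1  2  2
So g(9) = 2.
The value of a disjunctive sum is the nim-sum of the parts.
Combined value = 3 XOR 2 = 1.

1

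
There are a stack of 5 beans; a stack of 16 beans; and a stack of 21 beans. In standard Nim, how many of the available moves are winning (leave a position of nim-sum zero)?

Compute the nim-sum pairwise:
5 ^ 16 = 21
21 ^ 21 = 0
The nim-sum is already 0, so every move leaves a nonzero nim-sum — there are no winning moves.

0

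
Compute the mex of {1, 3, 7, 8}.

0 is not in the set, so the mex is 0.

0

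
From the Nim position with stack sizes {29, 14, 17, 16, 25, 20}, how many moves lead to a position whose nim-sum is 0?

5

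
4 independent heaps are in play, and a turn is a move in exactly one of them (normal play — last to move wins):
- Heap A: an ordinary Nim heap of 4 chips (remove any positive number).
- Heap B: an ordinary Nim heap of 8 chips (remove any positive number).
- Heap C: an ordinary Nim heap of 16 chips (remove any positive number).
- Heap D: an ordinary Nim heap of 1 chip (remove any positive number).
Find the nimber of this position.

Heap A is a plain Nim heap of size 4, so its Grundy value is 4.
Heap B is a plain Nim heap of size 8, so its Grundy value is 8.
Heap C is a plain Nim heap of size 16, so its Grundy value is 16.
Heap D is a plain Nim heap of size 1, so its Grundy value is 1.
The value of a disjunctive sum is the nim-sum of the parts.
Combined value = 4 ⊕ 8 ⊕ 16 ⊕ 1 = 29.

29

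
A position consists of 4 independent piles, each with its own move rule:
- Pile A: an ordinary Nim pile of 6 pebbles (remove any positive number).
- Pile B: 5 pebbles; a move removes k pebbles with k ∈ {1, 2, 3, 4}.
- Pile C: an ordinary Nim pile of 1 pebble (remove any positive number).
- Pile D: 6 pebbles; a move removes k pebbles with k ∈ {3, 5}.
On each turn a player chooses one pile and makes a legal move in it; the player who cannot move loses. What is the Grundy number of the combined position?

Pile A is a plain Nim pile of size 6, so its Grundy value is 6.
For pile B, compute g(0), g(1), … with moves {1, 2, 3, 4}:
g(0) = mex{} = 0
g(1) = mex{0} = 1
g(2) = mex{0,1} = 2
g(3) = mex{0,1,2} = 3
g(4) = mex{0,1,2,3} = 4
g(5) = mex{1,2,3,4} = 0
So g(5) = 0.
Pile C is a plain Nim pile of size 1, so its Grundy value is 1.
Grundy values for pile D (subtraction set {3, 5}):
k:     0  1  2  3  4  5  6
g(k):  0  0  0  1  1  1  2
So g(6) = 2.
By the Sprague-Grundy theorem, the Grundy value of a sum of independent games is the XOR of the component values.
Combined value = 6 ⊕ 0 ⊕ 1 ⊕ 2 = 5.

5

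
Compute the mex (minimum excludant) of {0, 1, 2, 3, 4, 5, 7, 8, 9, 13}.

6

The values 0, 1, 2, 3, 4, 5 are all present; 6 is the first non-negative integer missing from the set.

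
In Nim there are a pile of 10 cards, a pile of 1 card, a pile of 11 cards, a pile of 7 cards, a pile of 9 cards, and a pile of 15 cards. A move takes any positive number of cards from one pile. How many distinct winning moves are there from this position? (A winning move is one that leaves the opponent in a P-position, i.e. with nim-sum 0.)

Nim-sum: 10 ^ 1 ^ 11 ^ 7 ^ 9 ^ 15 = 1.
The overall nim-sum is X = 1. A pile of size p has a winning move iff p XOR X < p (reduce it to p XOR X).
  10: 10 XOR 1 = 11 ≥ 10 — no move.
  1: 1 XOR 1 = 0 < 1 — winning move (to 0).
  11: 11 XOR 1 = 10 < 11 — winning move (to 10).
  7: 7 XOR 1 = 6 < 7 — winning move (to 6).
  9: 9 XOR 1 = 8 < 9 — winning move (to 8).
  15: 15 XOR 1 = 14 < 15 — winning move (to 14).
That gives 5 winning moves.

5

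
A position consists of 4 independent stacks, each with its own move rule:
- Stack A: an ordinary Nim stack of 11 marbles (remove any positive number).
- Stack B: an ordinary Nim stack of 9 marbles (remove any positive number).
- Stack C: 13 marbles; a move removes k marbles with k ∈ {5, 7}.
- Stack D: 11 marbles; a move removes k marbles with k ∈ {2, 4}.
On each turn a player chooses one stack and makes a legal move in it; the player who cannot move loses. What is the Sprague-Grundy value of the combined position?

0

Stack A is a plain Nim stack of size 11, so its Grundy value is 11.
Stack B is a plain Nim stack of size 9, so its Grundy value is 9.
Grundy values for stack C (subtraction set {5, 7}):
g(0) = mex{} = 0
g(1) = mex{} = 0
g(2) = mex{} = 0
g(3) = mex{} = 0
g(4) = mex{} = 0
g(5) = mex{0} = 1
g(6) = mex{0} = 1
g(7) = mex{0} = 1
g(8) = mex{0} = 1
g(9) = mex{0} = 1
g(10) = mex{0,1} = 2
g(11) = mex{0,1} = 2
g(12) = mex{1} = 0
g(13) = mex{1} = 0
So g(13) = 0.
Build the Grundy sequence for stack D with g(k) = mex{g(k−s) : s ∈ {2, 4}, s ≤ k}:
g(0) = mex{} = 0
g(1) = mex{} = 0
g(2) = mex{0} = 1
g(3) = mex{0} = 1
g(4) = mex{0,1} = 2
g(5) = mex{0,1} = 2
g(6) = mex{1,2} = 0
g(7) = mex{1,2} = 0
g(8) = mex{0,2} = 1
g(9) = mex{0,2} = 1
g(10) = mex{0,1} = 2
g(11) = mex{0,1} = 2
So g(11) = 2.
By the Sprague-Grundy theorem, the Grundy value of a sum of independent games is the XOR of the component values.
Combined value = 11 ⊕ 9 ⊕ 0 ⊕ 2 = 0.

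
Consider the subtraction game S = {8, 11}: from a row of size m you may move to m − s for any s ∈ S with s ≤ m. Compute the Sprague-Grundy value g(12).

Compute g(0), g(1), … for moves {8, 11}:
g(0) = mex{} = 0
g(1) = mex{} = 0
g(2) = mex{} = 0
g(3) = mex{} = 0
g(4) = mex{} = 0
g(5) = mex{} = 0
g(6) = mex{} = 0
g(7) = mex{} = 0
g(8) = mex{0} = 1
g(9) = mex{0} = 1
g(10) = mex{0} = 1
g(11) = mex{0} = 1
g(12) = mex{0} = 1
So g(12) = 1.

1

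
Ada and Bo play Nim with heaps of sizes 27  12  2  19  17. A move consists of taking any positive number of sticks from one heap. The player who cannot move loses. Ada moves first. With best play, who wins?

Compute the nim-sum pairwise:
27 ^ 12 = 23
23 ^ 2 = 21
21 ^ 19 = 6
6 ^ 17 = 23
The nim-sum is 23 ≠ 0, so this is an N-position: the player to move can win; Ada has a winning move.

Ada wins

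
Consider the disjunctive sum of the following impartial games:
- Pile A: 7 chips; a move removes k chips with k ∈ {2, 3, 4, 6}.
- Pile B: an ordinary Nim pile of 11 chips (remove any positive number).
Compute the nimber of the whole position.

For pile A, compute g(0), g(1), … with moves {2, 3, 4, 6}:
k:     0  1  2  3  4  5  6  7
g(k):  0  0  1  1  2  2  3  3
So g(7) = 3.
Pile B is a plain Nim pile of size 11, so its Grundy value is 11.
The value of a disjunctive sum is the nim-sum of the parts.
Combined value = 3 ⊕ 11 = 8.

8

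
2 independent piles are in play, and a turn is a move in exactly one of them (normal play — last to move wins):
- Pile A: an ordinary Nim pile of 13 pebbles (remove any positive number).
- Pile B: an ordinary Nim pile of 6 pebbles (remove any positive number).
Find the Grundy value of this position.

11

Pile A is a plain Nim pile of size 13, so its Grundy value is 13.
Pile B is a plain Nim pile of size 6, so its Grundy value is 6.
The value of a disjunctive sum is the nim-sum of the parts.
Combined value = 13 XOR 6 = 11.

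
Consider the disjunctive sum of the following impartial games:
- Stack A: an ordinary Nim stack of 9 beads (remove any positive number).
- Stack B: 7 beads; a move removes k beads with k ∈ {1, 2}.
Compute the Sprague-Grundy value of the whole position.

8

Stack A is a plain Nim stack of size 9, so its Grundy value is 9.
Build the Grundy sequence for stack B with g(k) = mex{g(k−s) : s ∈ {1, 2}, s ≤ k}:
k:     0  1  2  3  4  5  6  7
g(k):  0  1  2  0  1  2  0  1
So g(7) = 1.
By the Sprague-Grundy theorem, the Grundy value of a sum of independent games is the XOR of the component values.
Combined value = 9 ⊕ 1 = 8.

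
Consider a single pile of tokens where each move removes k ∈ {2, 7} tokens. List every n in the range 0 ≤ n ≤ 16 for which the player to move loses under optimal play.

0, 1, 4, 5, 9, 10, 13, 14

Compute g(0), g(1), … for moves {2, 7}:
k:     0  1  2  3  4  5  6  7  8  9 10 11 12 13 14 15 16
g(k):  0  0  1  1  0  0  1  1  2  0  0  1  1  0  0  1  1
The P-positions (g = 0) in 0..16 are 0, 1, 4, 5, 9, 10, 13, 14.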